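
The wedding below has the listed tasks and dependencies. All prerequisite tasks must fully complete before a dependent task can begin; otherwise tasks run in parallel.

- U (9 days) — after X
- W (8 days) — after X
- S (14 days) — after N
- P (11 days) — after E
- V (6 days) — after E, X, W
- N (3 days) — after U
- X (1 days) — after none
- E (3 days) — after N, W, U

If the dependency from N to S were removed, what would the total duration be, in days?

27

Before: longest chain X→U→N→E→P = 1+9+3+3+11 = 27, finish 27.
Without N→S, S's earliest start moves from 13 to 0.
The longest chain is now X→U→N→E→P = 1+9+3+3+11 = 27, so the wedding takes 27 days.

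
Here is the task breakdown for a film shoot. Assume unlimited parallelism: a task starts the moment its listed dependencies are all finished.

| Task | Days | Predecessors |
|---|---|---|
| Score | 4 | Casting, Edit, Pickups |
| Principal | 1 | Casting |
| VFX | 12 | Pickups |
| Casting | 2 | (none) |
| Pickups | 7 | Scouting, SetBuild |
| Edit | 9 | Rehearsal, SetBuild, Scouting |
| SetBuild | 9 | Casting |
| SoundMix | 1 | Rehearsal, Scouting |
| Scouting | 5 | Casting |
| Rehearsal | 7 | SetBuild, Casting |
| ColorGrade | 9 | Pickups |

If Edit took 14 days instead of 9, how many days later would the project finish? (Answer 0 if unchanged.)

5

As given, the longest chain is Casting→SetBuild→Rehearsal→Edit→Score = 2+9+7+9+4 = 31, so the finish is 31 days.
Edit lies on that path, so at 14 days the path becomes 36 days.
That remains the longest chain; total 36 days.
Change in finish: 36 − 31 = +5 days.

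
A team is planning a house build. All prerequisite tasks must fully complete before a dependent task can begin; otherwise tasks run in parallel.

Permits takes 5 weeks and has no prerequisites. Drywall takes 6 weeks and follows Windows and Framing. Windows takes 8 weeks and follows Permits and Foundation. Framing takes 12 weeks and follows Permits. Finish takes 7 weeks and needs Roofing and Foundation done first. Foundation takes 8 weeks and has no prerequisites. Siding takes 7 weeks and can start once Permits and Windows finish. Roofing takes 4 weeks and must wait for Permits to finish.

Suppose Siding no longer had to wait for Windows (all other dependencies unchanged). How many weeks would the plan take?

23

Before: longest chain Permits→Framing→Drywall = 5+12+6 = 23, finish 23.
Without Windows→Siding, Siding's earliest start moves from 16 to 5.
The longest chain is now Permits→Framing→Drywall = 5+12+6 = 23, so the plan takes 23 weeks.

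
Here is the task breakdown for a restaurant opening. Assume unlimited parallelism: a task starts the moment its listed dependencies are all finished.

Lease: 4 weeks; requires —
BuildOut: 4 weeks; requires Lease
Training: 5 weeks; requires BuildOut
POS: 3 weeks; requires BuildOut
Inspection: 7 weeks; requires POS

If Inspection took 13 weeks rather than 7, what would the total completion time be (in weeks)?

As given, the longest chain is Lease→BuildOut→POS→Inspection = 4+4+3+7 = 18, so the finish is 18 weeks.
Inspection lies on that path, so at 13 weeks the path becomes 24 weeks.
The critical path is still Lease→BuildOut→POS→Inspection; finish is now 24 weeks.

24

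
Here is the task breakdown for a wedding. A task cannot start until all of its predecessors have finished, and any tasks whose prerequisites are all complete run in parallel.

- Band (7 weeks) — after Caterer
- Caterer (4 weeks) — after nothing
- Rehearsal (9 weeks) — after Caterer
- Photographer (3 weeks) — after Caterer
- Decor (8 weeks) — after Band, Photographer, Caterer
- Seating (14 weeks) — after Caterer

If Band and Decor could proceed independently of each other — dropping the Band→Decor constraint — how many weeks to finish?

Original critical path: Caterer→Band→Decor = 4+7+8 = 19 ⇒ 19 weeks.
Without Band→Decor, Decor's earliest start moves from 11 to 7.
New critical path: Caterer→Seating = 4+14 = 18 ⇒ 18 weeks.

18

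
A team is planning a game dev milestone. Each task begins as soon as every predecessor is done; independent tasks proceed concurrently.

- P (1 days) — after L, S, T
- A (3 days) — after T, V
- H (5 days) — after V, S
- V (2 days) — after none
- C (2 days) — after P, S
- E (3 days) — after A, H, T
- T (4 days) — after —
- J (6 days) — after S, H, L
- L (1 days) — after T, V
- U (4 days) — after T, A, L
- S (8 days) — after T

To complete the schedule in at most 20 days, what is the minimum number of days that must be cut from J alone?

Current finish: 23 days; target: 20.
J is on every critical path, so each day cut from J cuts the finish by one (this holds down to a finish of 20).
Need 23 − 20 = 3 days off J → J becomes 3 days, finish becomes 20.

3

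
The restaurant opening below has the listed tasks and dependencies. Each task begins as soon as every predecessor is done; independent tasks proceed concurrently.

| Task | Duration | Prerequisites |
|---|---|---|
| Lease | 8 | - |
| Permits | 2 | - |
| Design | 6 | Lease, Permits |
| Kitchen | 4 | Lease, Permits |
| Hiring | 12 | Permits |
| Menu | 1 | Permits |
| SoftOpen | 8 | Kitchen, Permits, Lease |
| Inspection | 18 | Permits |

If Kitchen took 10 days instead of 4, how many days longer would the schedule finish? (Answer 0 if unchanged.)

6

Actual critical path: Lease→Kitchen→SoftOpen = 8+4+8 = 20 ⇒ 20 days.
Kitchen lies on that path, so at 10 days the path becomes 26 days.
The critical path is still Lease→Kitchen→SoftOpen; finish is now 26 days.
Change in finish: 26 − 20 = +6 days.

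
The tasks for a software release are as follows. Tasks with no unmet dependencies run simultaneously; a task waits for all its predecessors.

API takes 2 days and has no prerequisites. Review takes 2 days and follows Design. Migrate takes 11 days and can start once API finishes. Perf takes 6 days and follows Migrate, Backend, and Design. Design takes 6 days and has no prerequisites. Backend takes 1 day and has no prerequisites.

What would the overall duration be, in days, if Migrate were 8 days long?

As given, the longest chain is API→Migrate→Perf = 2+11+6 = 19, so the finish is 19 days.
Migrate is on the critical path; changing it to 8 makes that path 16 days.
That remains the longest chain; total 16 days.

16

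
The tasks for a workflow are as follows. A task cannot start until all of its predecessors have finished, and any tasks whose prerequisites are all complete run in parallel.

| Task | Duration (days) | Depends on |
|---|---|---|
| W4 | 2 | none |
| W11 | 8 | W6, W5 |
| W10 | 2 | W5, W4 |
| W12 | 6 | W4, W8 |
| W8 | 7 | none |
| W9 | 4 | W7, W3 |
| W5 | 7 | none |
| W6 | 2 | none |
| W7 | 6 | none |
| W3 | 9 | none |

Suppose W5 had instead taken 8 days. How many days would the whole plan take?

Critical path before the change: W5→W11 = 7+8 = 15 giving 15 days.
Since W5 is critical, the +1 change carries straight to that chain (now 16 days).
That remains the longest chain; total 16 days.

16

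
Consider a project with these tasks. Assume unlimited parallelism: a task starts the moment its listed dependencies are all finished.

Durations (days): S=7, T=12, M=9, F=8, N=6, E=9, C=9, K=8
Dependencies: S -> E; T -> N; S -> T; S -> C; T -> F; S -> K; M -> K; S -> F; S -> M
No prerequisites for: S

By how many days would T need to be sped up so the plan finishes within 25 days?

2

Current finish: 27 days; target: 25.
T is on every critical path, so each day cut from T cuts the finish by one (this holds down to a finish of 24).
Need 27 − 25 = 2 days off T → T becomes 10 days, finish becomes 25.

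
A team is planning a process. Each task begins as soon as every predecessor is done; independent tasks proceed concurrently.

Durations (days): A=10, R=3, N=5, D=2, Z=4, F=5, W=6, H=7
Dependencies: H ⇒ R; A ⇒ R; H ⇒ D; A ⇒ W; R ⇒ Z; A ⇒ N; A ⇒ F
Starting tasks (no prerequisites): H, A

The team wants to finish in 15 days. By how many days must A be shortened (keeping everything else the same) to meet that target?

2

Current finish: 17 days; target: 15.
A is on every critical path, so each day cut from A cuts the finish by one (this holds down to a finish of 14).
Need 17 − 15 = 2 days off A → A becomes 8 days, finish becomes 15.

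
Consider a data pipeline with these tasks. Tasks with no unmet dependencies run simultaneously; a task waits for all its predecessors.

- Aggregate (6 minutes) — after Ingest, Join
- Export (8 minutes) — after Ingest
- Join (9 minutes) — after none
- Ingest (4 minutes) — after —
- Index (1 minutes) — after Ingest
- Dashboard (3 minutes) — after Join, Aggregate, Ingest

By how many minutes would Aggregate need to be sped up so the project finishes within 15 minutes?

3

Current finish: 18 minutes; target: 15.
Aggregate is on every critical path, so each minute cut from Aggregate cuts the finish by one (this holds down to a finish of 13).
Need 18 − 15 = 3 minutes off Aggregate → Aggregate becomes 3 minutes, finish becomes 15.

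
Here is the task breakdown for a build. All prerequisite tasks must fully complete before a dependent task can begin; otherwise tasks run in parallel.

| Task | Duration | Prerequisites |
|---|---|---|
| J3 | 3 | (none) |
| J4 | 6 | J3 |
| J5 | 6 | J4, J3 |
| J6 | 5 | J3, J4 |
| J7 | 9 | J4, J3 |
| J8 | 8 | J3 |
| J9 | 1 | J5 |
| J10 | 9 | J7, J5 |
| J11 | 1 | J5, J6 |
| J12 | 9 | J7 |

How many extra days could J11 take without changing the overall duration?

Critical path: J3→J4→J7→J10 = 3+6+9+9 = 27, so the finish is 27 days.
The longest chain containing J11 totals 16 days.
So J11 can slip 27 − 16 = 11 days.

11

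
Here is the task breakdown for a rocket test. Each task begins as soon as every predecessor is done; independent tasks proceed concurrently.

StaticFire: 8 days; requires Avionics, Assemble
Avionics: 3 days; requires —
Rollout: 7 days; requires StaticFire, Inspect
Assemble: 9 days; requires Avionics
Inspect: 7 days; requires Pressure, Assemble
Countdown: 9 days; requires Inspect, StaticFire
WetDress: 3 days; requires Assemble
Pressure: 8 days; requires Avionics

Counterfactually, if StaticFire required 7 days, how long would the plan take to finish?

28

As given, the longest chain is Avionics→Assemble→StaticFire→Countdown = 3+9+8+9 = 29, so the finish is 29 days.
StaticFire is on the critical path; changing it to 7 makes that path 28 days.
No other chain overtakes it, so the finish is 28 days.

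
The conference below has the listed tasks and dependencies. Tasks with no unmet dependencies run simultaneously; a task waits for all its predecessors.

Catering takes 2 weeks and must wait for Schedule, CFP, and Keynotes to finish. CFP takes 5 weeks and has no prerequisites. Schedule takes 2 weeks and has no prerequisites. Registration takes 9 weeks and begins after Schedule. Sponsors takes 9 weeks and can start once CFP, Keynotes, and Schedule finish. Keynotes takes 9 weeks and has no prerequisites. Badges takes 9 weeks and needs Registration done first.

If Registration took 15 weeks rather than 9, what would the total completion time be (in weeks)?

Critical path before the change: Schedule→Registration→Badges = 2+9+9 = 20 giving 20 weeks.
Registration lies on that path, so at 15 weeks the path becomes 26 weeks.
That remains the longest chain; total 26 weeks.

26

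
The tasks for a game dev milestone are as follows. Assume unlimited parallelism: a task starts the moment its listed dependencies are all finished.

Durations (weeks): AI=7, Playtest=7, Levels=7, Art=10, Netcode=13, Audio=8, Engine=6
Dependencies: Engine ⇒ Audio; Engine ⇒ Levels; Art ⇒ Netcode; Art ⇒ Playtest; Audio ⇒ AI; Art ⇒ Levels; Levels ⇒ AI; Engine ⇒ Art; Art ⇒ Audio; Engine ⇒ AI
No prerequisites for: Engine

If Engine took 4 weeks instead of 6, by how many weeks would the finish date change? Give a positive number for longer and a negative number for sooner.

Critical path before the change: Engine→Art→Audio→AI = 6+10+8+7 = 31 giving 31 weeks.
Engine is on the critical path; changing it to 4 makes that path 29 weeks.
The critical path is still Engine→Art→Audio→AI; finish is now 29 weeks.
Change in finish: 29 − 31 = -2 weeks.

-2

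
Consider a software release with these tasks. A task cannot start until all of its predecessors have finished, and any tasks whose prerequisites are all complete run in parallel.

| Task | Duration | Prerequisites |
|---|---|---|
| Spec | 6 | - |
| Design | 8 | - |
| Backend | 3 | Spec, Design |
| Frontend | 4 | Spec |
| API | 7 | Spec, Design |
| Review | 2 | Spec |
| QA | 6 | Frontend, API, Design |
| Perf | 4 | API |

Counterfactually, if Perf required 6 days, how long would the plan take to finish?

21

As given, the longest chain is Design→API→QA = 8+7+6 = 21, so the finish is 21 days.
Perf has 2 days of float (longest path through it is 19).
That remains the longest chain; total 21 days.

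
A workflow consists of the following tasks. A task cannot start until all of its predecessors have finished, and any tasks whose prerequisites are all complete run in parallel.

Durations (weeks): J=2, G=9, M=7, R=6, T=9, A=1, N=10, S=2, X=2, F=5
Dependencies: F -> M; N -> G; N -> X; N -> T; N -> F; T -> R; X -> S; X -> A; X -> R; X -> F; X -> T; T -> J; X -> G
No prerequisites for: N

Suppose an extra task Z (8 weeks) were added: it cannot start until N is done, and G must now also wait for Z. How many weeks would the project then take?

Originally the project takes 27 weeks.
With Z inserted, G now waits for max(X, N, Z).
New critical path: N→Z→G = 10+8+9 = 27 ⇒ 27 weeks.

27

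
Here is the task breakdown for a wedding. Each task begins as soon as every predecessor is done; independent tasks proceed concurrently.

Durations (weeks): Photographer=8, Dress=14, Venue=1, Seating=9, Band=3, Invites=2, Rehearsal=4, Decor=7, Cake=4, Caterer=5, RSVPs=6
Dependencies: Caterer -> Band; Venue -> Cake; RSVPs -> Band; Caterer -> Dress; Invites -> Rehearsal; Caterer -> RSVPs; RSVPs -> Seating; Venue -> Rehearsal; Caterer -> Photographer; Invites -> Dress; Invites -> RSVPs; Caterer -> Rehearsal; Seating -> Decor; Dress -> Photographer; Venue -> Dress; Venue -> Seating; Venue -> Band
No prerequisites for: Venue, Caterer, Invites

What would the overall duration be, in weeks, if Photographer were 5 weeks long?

27

Critical path before the change: Caterer→Dress→Photographer = 5+14+8 = 27 giving 27 weeks.
Photographer lies on that path, so at 5 weeks the path becomes 24 weeks.
New critical path: Caterer→RSVPs→Seating→Decor = 5+6+9+7 = 27 ⇒ 27 weeks.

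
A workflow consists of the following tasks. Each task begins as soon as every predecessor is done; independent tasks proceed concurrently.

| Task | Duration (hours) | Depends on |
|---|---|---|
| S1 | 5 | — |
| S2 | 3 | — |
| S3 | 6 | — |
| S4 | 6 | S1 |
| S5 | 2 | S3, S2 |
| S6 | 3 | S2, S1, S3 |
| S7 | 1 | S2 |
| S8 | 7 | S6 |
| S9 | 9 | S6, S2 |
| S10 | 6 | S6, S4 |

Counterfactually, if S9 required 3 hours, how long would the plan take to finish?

As given, the longest chain is S3→S6→S9 = 6+3+9 = 18, so the finish is 18 hours.
Since S9 is critical, the -6 change carries straight to that chain (now 12 hours).
The binding chain switches to S1→S4→S10 = 5+6+6 = 17; finish 17 hours.

17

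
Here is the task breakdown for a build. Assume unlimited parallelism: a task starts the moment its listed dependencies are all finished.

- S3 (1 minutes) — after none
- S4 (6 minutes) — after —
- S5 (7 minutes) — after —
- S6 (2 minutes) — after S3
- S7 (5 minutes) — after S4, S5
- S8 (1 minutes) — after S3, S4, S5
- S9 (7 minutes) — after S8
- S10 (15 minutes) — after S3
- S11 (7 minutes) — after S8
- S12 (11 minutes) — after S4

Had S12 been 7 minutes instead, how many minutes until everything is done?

Baseline: S4→S12 = 6+11 = 17 → 17 minutes.
Since S12 is critical, the -4 change carries straight to that chain (now 13 minutes).
The binding chain switches to S3→S10 = 1+15 = 16; finish 16 minutes.

16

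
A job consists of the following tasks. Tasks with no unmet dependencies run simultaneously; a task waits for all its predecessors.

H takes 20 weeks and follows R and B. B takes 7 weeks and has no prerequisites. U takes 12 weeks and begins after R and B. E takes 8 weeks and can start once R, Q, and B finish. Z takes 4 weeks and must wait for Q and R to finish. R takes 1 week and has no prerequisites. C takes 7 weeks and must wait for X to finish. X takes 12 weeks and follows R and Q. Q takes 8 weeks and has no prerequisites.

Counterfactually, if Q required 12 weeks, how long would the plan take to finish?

Actual critical path: Q→X→C = 8+12+7 = 27 ⇒ 27 weeks.
Q lies on that path, so at 12 weeks the path becomes 31 weeks.
That remains the longest chain; total 31 weeks.

31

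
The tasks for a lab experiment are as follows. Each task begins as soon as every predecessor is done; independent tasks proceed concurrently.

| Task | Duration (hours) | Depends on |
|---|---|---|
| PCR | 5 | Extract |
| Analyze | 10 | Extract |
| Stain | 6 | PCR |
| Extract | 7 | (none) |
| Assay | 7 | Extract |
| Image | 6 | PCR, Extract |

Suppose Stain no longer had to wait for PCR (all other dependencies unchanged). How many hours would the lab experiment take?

With the dependency in place, Extract→PCR→Image = 7+5+6 = 18 sets the finish at 18 hours.
Without PCR→Stain, Stain's earliest start moves from 12 to 0.
New critical path: Extract→PCR→Image = 7+5+6 = 18 ⇒ 18 hours.

18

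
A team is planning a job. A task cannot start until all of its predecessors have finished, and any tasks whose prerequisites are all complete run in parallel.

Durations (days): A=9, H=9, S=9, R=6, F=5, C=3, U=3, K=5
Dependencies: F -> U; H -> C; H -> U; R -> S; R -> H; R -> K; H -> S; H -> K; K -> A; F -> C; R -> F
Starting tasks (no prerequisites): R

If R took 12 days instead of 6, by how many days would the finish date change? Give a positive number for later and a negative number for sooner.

6

As given, the longest chain is R→H→K→A = 6+9+5+9 = 29, so the finish is 29 days.
R is on the critical path; changing it to 12 makes that path 35 days.
The critical path is still R→H→K→A; finish is now 35 days.
Change in finish: 35 − 29 = +6 days.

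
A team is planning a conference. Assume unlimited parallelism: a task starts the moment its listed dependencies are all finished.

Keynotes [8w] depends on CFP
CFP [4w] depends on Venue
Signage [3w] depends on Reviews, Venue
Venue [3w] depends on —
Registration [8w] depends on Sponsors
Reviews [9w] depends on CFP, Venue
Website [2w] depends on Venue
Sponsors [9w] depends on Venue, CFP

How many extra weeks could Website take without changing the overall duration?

The longest chain is Venue→CFP→Sponsors→Registration = 3+4+9+8 = 24; overall finish 24 weeks.
The longest chain containing Website totals 5 weeks.
Slack of Website = 22 − 3 = 19 weeks.

19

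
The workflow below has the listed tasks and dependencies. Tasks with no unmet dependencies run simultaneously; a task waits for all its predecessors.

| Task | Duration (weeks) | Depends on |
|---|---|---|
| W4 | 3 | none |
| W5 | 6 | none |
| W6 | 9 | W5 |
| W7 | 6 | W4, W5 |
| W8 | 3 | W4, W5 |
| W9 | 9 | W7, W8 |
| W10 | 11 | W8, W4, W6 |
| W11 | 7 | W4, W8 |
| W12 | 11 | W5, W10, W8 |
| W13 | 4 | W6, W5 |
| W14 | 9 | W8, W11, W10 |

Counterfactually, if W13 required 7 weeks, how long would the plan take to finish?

37

The binding path is W5→W6→W10→W12 = 6+9+11+11 = 37; finish at 37 weeks.
The longest path through W13 is only 19 weeks, so W13 has float 18.
That remains the longest chain; total 37 weeks.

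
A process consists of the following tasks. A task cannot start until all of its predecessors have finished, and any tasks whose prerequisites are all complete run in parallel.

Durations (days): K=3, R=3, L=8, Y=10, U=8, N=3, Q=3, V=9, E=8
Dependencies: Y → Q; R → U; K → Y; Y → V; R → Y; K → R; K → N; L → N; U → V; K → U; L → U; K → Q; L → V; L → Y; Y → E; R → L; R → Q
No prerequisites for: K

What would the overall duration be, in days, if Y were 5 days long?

As given, the longest chain is K→R→L→Y→V = 3+3+8+10+9 = 33, so the finish is 33 days.
Since Y is critical, the -5 change carries straight to that chain (now 28 days).
The binding chain switches to K→R→L→U→V = 3+3+8+8+9 = 31; finish 31 days.

31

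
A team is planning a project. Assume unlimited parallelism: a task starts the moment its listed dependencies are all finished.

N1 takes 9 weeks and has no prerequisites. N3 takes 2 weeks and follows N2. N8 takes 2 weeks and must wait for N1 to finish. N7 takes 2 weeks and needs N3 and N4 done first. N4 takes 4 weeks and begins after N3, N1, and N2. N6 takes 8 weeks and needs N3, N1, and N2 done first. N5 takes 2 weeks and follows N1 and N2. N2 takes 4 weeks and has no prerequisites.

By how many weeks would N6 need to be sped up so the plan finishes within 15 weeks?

2

Current finish: 17 weeks; target: 15.
N6 is on every critical path, so each week cut from N6 cuts the finish by one (this holds down to a finish of 15).
Need 17 − 15 = 2 weeks off N6 → N6 becomes 6 weeks, finish becomes 15.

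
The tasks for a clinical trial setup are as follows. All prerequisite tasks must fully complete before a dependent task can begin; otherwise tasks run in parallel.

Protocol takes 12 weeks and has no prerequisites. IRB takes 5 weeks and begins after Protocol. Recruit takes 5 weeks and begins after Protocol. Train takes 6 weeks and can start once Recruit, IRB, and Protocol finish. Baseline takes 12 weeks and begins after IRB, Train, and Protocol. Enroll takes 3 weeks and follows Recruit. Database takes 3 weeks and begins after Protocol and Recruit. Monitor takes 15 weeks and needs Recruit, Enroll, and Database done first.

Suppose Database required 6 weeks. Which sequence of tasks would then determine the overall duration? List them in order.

Critical path before the change: Protocol→Recruit→Database→Monitor = 12+5+3+15 = 35 giving 35 weeks.
Database is on the critical path; changing it to 6 makes that path 38 weeks.
That remains the longest chain; total 38 weeks.

Protocol, Recruit, Database, Monitor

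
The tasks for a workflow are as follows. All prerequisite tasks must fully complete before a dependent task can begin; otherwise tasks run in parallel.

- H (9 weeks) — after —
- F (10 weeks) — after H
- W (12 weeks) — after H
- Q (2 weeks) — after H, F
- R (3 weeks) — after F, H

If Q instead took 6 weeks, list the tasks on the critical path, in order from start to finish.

H, F, Q

Actual critical path: H→F→R = 9+10+3 = 22 ⇒ 22 weeks.
Q has 1 week of float (longest path through it is 21).
Now H→F→Q = 9+10+6 = 25 is longest, so the finish becomes 25 weeks.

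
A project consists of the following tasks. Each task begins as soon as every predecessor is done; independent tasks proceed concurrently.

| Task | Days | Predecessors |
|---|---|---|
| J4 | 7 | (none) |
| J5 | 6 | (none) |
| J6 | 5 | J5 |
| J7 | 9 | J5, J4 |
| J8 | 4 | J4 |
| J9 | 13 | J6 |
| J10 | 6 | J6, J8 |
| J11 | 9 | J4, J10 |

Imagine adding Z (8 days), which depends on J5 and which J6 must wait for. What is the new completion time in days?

34

Originally the project takes 26 days.
With Z inserted, J6 now waits for max(J5, Z).
New critical path: J5→Z→J6→J10→J11 = 6+8+5+6+9 = 34 ⇒ 34 days.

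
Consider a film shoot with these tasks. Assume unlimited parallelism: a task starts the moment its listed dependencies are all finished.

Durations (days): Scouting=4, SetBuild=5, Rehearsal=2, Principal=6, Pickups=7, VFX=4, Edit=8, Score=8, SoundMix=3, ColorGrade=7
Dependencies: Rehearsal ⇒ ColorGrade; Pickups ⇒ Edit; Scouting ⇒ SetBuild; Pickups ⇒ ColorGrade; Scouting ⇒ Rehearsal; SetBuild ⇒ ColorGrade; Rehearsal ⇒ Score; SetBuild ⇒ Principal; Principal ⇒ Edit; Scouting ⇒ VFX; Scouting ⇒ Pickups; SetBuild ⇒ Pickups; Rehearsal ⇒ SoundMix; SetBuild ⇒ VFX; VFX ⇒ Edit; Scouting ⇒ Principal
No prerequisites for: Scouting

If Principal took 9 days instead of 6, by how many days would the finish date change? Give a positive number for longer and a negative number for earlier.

2

Critical path before the change: Scouting→SetBuild→Pickups→Edit = 4+5+7+8 = 24 giving 24 days.
Principal is off the critical path — its longest chain is 23 days, giving 1 of slack.
Now Scouting→SetBuild→Principal→Edit = 4+5+9+8 = 26 is longest, so the finish becomes 26 days.
Change in finish: 26 − 24 = +2 days.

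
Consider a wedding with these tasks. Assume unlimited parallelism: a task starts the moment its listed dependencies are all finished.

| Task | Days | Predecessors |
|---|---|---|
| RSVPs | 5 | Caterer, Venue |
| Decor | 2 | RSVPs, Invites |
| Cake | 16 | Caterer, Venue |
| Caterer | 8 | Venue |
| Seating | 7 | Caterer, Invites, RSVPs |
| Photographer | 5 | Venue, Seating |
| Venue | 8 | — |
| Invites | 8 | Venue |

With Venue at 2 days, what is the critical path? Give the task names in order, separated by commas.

Baseline: Venue→Caterer→RSVPs→Seating→Photographer = 8+8+5+7+5 = 33 → 33 days.
Venue is on the critical path; changing it to 2 makes that path 27 days.
The critical path is still Venue→Caterer→RSVPs→Seating→Photographer; finish is now 27 days.

Venue, Caterer, RSVPs, Seating, Photographer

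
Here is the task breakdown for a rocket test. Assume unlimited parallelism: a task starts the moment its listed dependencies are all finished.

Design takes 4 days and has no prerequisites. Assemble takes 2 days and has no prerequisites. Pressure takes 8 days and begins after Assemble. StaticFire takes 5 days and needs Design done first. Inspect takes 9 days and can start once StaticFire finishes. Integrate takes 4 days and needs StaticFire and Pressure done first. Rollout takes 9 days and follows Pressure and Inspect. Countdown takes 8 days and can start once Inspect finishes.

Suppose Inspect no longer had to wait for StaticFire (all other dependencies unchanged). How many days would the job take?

19

With the dependency in place, Design→StaticFire→Inspect→Rollout = 4+5+9+9 = 27 sets the finish at 27 days.
Without StaticFire→Inspect, Inspect's earliest start moves from 9 to 0.
The longest chain is now Assemble→Pressure→Rollout = 2+8+9 = 19, so the job takes 19 days.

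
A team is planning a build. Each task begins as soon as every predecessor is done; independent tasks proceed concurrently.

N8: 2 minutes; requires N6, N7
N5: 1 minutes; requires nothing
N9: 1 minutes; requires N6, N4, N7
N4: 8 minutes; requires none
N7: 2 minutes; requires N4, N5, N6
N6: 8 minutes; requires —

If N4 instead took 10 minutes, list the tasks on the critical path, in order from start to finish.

As given, the longest chain is N4→N7→N8 = 8+2+2 = 12, so the finish is 12 minutes.
N4 is on the critical path; changing it to 10 makes that path 14 minutes.
The critical path is still N4→N7→N8; finish is now 14 minutes.

N4, N7, N8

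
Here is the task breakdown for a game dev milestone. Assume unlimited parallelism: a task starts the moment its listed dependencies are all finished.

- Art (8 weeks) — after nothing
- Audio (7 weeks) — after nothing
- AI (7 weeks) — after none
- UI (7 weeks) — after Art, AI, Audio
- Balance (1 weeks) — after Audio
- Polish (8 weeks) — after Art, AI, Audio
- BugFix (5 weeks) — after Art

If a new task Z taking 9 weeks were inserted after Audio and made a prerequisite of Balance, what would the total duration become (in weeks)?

17

Originally the schedule takes 16 weeks.
With Z inserted, Balance now waits for max(Audio, Z).
New critical path: Audio→Z→Balance = 7+9+1 = 17 ⇒ 17 weeks.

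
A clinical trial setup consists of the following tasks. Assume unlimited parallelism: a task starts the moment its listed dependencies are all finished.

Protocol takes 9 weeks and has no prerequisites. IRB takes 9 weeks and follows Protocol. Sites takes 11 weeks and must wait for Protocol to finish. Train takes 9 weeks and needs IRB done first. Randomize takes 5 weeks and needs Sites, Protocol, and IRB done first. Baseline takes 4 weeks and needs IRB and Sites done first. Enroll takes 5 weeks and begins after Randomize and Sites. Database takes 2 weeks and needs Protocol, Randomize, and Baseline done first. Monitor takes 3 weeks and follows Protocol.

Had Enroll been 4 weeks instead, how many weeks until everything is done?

29

As given, the longest chain is Protocol→Sites→Randomize→Enroll = 9+11+5+5 = 30, so the finish is 30 weeks.
Since Enroll is critical, the -1 change carries straight to that chain (now 29 weeks).
No other chain overtakes it, so the finish is 29 weeks.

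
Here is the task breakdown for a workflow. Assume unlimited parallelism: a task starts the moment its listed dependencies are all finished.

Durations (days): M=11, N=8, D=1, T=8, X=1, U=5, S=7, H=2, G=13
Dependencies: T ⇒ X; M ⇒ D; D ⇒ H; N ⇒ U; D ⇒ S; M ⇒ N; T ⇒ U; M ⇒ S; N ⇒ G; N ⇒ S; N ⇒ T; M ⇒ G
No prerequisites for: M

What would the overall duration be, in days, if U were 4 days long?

32

Actual critical path: M→N→T→U = 11+8+8+5 = 32 ⇒ 32 days.
Since U is critical, the -1 change carries straight to that chain (now 31 days).
The binding chain switches to M→N→G = 11+8+13 = 32; finish 32 days.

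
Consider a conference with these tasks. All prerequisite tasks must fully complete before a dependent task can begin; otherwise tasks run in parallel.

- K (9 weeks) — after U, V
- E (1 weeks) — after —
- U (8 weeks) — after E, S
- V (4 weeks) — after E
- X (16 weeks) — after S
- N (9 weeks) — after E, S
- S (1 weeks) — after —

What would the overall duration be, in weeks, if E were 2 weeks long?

19

Actual critical path: E→U→K = 1+8+9 = 18 ⇒ 18 weeks.
Since E is critical, the +1 change carries straight to that chain (now 19 weeks).
That remains the longest chain; total 19 weeks.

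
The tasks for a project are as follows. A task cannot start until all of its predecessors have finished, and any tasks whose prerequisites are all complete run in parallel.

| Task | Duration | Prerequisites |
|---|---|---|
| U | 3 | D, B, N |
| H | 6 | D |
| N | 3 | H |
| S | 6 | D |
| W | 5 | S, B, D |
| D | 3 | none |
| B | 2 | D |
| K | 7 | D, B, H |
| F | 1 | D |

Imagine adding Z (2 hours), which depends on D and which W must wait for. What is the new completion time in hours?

16

Originally the schedule takes 16 hours.
With Z inserted, W now waits for max(S, B, D, Z).
New critical path: D→H→K = 3+6+7 = 16 ⇒ 16 hours.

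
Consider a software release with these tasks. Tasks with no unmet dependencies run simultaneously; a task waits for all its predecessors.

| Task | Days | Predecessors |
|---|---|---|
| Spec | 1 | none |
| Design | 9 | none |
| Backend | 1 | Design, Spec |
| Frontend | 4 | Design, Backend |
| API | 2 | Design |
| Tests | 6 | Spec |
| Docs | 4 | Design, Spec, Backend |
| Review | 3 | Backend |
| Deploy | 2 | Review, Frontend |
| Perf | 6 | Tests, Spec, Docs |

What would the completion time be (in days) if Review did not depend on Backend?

Before: longest chain Design→Backend→Docs→Perf = 9+1+4+6 = 20, finish 20.
Without Backend→Review, Review's earliest start moves from 10 to 0.
The longest chain is now Design→Backend→Docs→Perf = 9+1+4+6 = 20, so the schedule takes 20 days.

20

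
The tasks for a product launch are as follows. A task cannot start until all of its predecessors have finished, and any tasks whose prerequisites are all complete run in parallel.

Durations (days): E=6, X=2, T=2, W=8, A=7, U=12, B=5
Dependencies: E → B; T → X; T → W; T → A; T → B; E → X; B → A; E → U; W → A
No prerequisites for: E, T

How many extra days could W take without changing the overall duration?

Critical path: E→B→A = 6+5+7 = 18, so the finish is 18 days.
W finishes as early as 10 and must finish by 11.
So W can slip 11 − 10 = 1 day.

1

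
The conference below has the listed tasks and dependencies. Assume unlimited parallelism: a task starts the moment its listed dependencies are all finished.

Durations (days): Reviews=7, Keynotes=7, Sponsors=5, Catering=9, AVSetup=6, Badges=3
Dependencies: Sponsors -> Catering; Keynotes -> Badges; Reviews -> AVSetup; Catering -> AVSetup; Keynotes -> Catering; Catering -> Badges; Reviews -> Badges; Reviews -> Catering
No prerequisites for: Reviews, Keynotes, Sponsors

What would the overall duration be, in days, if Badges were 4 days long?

The binding path is Reviews→Catering→AVSetup = 7+9+6 = 22; finish at 22 days.
Badges has 3 days of float (longest path through it is 19).
The critical path is still Reviews→Catering→AVSetup; finish is now 22 days.

22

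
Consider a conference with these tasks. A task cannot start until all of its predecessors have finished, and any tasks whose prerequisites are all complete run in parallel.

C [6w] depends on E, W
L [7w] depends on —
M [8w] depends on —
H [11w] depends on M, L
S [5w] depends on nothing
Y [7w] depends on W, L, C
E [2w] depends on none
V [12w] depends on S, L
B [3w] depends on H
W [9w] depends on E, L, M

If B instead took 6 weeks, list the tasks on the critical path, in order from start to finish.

Actual critical path: M→W→C→Y = 8+9+6+7 = 30 ⇒ 30 weeks.
B has 8 weeks of float (longest path through it is 22).
The critical path is still M→W→C→Y; finish is now 30 weeks.

M, W, C, Y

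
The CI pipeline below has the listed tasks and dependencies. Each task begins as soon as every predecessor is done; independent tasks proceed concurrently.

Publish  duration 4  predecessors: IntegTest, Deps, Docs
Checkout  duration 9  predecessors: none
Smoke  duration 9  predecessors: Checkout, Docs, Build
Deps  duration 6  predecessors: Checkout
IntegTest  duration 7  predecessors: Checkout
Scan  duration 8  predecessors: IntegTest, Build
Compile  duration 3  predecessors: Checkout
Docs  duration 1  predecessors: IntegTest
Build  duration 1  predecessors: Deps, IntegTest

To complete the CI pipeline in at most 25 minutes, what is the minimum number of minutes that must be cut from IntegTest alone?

Current finish: 26 minutes; target: 25.
IntegTest is on every critical path, so each minute cut from IntegTest cuts the finish by one (this holds down to a finish of 25).
Need 26 − 25 = 1 minute off IntegTest → IntegTest becomes 6 minutes, finish becomes 25.

1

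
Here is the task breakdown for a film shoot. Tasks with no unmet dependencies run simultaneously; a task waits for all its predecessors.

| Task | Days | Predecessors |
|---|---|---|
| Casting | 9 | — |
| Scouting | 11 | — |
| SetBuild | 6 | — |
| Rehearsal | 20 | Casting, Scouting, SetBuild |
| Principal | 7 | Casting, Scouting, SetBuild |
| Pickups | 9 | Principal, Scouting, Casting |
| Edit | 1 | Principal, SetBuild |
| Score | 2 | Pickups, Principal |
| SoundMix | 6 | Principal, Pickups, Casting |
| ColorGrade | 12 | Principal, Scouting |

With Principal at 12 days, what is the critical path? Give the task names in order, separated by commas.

As given, the longest chain is Scouting→Principal→Pickups→SoundMix = 11+7+9+6 = 33, so the finish is 33 days.
Principal is on the critical path; changing it to 12 makes that path 38 days.
That remains the longest chain; total 38 days.

Scouting, Principal, Pickups, SoundMix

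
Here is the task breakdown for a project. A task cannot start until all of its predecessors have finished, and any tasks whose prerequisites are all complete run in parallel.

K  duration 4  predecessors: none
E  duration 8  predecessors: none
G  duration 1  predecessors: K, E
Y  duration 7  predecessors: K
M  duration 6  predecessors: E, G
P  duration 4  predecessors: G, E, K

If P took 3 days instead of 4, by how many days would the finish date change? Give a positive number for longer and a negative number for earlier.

Critical path before the change: E→G→M = 8+1+6 = 15 giving 15 days.
The longest path through P is only 13 days, so P has float 2.
No other chain overtakes it, so the finish is 15 days.
Change in finish: 15 − 15 = +0 days.

0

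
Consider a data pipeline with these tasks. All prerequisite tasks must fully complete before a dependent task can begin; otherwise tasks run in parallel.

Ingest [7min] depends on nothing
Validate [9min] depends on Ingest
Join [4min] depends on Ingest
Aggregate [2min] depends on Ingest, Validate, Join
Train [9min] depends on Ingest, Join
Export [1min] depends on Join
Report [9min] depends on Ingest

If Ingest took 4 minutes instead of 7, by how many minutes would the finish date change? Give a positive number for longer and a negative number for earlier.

-3

Critical path before the change: Ingest→Join→Train = 7+4+9 = 20 giving 20 minutes.
Ingest lies on that path, so at 4 minutes the path becomes 17 minutes.
The critical path is still Ingest→Join→Train; finish is now 17 minutes.
Change in finish: 17 − 20 = -3 minutes.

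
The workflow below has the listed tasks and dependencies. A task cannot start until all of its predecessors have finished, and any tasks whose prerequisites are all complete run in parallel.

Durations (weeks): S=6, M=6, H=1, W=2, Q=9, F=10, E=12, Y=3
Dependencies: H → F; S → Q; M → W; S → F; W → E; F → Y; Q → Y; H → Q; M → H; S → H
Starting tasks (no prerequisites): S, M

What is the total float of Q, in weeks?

1

Critical path: S→H→F→Y = 6+1+10+3 = 20, so the finish is 20 weeks.
Q finishes as early as 16 and must finish by 17.
Float = 20 − 19 = 1.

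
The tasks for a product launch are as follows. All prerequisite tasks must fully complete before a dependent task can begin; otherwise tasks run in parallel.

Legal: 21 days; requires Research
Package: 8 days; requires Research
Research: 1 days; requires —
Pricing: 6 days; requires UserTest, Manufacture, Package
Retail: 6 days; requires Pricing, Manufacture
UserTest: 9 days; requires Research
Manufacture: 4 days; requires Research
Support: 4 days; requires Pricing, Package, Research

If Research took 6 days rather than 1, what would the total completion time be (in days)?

27

Actual critical path: Research→UserTest→Pricing→Retail = 1+9+6+6 = 22 ⇒ 22 days.
Research lies on that path, so at 6 days the path becomes 27 days.
The critical path is still Research→UserTest→Pricing→Retail; finish is now 27 days.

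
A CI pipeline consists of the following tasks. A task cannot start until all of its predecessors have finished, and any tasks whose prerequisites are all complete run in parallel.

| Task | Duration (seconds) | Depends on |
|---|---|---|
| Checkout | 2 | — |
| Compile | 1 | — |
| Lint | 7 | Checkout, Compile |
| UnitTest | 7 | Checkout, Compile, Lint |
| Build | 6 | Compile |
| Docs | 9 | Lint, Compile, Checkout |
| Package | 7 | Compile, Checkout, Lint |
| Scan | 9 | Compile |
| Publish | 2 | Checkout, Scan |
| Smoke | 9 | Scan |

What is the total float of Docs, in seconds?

1

Critical path: Compile→Scan→Smoke = 1+9+9 = 19, so the finish is 19 seconds.
Longest path through Docs: 18 seconds (earliest finish 18, latest finish 19).
Float = 19 − 18 = 1.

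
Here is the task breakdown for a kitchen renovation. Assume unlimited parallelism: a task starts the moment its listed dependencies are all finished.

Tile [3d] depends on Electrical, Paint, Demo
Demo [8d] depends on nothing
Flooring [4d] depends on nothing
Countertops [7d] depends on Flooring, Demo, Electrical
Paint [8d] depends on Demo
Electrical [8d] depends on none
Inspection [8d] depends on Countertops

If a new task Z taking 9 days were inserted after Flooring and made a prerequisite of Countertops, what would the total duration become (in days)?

28

Originally the job takes 23 days.
With Z inserted, Countertops now waits for max(Flooring, Demo, Electrical, Z).
New critical path: Flooring→Z→Countertops→Inspection = 4+9+7+8 = 28 ⇒ 28 days.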